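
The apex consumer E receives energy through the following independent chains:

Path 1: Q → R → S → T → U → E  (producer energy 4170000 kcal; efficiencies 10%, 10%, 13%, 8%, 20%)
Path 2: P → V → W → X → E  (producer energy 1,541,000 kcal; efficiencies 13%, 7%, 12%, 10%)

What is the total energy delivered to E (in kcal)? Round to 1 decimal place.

Path 1: 4170000 × 0.1 × 0.1 × 0.13 × 0.08 × 0.2 = 86.736 kcal
Path 2: 1541000 × 0.13 × 0.07 × 0.12 × 0.1 = 168.2772 kcal
Total at E: 86.736 + 168.2772 = 255.0132 kcal

255.0 kcal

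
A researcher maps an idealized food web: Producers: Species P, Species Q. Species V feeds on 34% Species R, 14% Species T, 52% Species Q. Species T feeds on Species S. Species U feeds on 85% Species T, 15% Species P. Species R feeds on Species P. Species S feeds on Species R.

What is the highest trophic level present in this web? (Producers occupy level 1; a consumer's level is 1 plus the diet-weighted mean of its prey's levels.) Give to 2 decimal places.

4.55

Species R: 1 + 1 = 2
Species S: 1 + 2 = 3
Species T: 1 + 3 = 4
Species U: 1 + (0.85×4 + 0.15×1) = 4.55
Species V: 1 + (0.34×2 + 0.14×4 + 0.52×1) = 2.76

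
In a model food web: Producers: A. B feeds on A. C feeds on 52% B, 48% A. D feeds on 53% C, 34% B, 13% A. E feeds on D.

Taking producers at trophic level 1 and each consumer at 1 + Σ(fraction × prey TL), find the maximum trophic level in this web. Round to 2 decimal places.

B: 1 + 1 = 2
C: 1 + (0.52×2 + 0.48×1) = 2.52
D: 1 + (0.53×2.52 + 0.34×2 + 0.13×1) = 3.1456
E: 1 + 3.1456 = 4.1456

4.15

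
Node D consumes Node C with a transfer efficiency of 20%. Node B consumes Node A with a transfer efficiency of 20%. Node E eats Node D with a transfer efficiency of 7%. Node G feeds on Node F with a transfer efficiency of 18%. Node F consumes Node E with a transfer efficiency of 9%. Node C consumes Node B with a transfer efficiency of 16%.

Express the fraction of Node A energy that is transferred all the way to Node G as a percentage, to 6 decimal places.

Product of link efficiencies: 0.2 × 0.16 × 0.2 × 0.07 × 0.09 × 0.18 = 0.0000072576
As a percentage: 0.0000072576 × 100 = 0.000726%

0.000726%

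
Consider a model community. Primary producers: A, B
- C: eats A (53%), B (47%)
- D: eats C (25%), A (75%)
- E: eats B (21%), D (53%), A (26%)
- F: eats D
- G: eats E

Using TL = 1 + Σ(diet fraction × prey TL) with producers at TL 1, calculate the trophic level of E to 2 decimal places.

C: 1 + (0.53×1 + 0.47×1) = 2
D: 1 + (0.25×2 + 0.75×1) = 2.25
E: 1 + (0.21×1 + 0.53×2.25 + 0.26×1) = 2.6625
F: 1 + 2.25 = 3.25
G: 1 + 2.6625 = 3.6625

2.66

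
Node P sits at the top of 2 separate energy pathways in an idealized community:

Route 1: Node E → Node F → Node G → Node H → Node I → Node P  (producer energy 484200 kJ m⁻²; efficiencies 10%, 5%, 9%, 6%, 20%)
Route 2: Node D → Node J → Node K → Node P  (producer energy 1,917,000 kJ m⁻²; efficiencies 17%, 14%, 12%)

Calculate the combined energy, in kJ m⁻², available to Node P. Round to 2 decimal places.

Route 1: 484200 × 0.1 × 0.05 × 0.09 × 0.06 × 0.2 = 2.61468 kJ m⁻²
Route 2: 1917000 × 0.17 × 0.14 × 0.12 = 5474.952 kJ m⁻²
Total at Node P: 2.61468 + 5474.952 = 5477.56668 kJ m⁻²

5477.57 kJ m⁻²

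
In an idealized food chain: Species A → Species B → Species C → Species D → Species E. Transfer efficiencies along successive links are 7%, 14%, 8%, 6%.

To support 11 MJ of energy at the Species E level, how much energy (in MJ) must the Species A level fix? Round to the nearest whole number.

Cumulative transfer efficiency: 0.07 × 0.14 × 0.08 × 0.06 = 0.00004704
Species A energy = 11 / 0.00004704 = 233844 MJ

233844 MJ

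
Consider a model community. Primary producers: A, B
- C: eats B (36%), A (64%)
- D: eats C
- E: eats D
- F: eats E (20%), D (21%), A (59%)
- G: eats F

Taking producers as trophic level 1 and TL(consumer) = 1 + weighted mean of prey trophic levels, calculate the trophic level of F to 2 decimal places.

3.02

C: 1 + (0.36×1 + 0.64×1) = 2
D: 1 + 2 = 3
E: 1 + 3 = 4
F: 1 + (0.2×4 + 0.21×3 + 0.59×1) = 3.02
G: 1 + 3.02 = 4.02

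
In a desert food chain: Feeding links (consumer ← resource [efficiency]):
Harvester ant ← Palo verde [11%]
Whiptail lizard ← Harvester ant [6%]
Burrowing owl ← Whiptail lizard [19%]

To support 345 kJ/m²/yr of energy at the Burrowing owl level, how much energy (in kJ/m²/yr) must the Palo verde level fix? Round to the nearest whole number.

275120 kJ/m²/yr

Cumulative transfer efficiency: 0.11 × 0.06 × 0.19 = 0.001254
Palo verde energy = 345 / 0.001254 = 275120 kJ/m²/yr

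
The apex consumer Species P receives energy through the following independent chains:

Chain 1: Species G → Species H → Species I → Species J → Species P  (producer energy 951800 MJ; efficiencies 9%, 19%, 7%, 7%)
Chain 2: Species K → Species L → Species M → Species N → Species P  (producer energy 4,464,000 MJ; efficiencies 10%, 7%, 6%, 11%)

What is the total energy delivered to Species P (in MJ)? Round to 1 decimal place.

Chain 1: 951800 × 0.09 × 0.19 × 0.07 × 0.07 = 79.751322 MJ
Chain 2: 4464000 × 0.1 × 0.07 × 0.06 × 0.11 = 206.2368 MJ
Total at Species P: 79.751322 + 206.2368 = 285.988122 MJ

286.0 MJ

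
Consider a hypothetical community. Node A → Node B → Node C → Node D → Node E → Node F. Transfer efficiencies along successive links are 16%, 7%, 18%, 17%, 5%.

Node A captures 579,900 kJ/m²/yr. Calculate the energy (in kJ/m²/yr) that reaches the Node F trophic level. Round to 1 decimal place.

9.9 kJ/m²/yr

Node B: 579900 × 0.16 = 92784 kJ/m²/yr
Node C: 92784 × 0.07 = 6494.88 kJ/m²/yr
Node D: 6494.88 × 0.18 = 1169.0784 kJ/m²/yr
Node E: 1169.0784 × 0.17 = 198.743328 kJ/m²/yr
Node F: 198.743328 × 0.05 = 9.9371664 kJ/m²/yr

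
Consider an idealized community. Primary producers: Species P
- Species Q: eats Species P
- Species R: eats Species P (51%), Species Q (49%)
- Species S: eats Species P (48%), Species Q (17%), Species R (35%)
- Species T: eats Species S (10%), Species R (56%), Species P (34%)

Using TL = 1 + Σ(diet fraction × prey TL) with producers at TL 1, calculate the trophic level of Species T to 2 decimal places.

Species Q: 1 + 1 = 2
Species R: 1 + (0.51×1 + 0.49×2) = 2.49
Species S: 1 + (0.48×1 + 0.17×2 + 0.35×2.49) = 2.6915
Species T: 1 + (0.1×2.6915 + 0.56×2.49 + 0.34×1) = 3.00355

3.00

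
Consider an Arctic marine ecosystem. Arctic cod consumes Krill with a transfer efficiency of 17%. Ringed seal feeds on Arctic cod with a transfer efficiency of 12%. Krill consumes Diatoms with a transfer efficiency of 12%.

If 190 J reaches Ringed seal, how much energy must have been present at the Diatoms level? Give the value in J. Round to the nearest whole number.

Cumulative transfer efficiency: 0.12 × 0.17 × 0.12 = 0.002448
Diatoms energy = 190 / 0.002448 = 77614 J

77614 J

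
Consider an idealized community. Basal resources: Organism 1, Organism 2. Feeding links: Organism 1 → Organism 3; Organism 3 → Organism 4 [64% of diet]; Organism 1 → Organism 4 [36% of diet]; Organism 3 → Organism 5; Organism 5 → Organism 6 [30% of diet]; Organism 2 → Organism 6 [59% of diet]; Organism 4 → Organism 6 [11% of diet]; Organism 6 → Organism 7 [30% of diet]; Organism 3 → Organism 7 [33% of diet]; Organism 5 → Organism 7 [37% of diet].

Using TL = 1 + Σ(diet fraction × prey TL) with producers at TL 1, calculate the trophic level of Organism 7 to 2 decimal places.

3.60

Organism 3: 1 + 1 = 2
Organism 4: 1 + (0.64×2 + 0.36×1) = 2.64
Organism 5: 1 + 2 = 3
Organism 6: 1 + (0.3×3 + 0.59×1 + 0.11×2.64) = 2.7804
Organism 7: 1 + (0.3×2.7804 + 0.33×2 + 0.37×3) = 3.60412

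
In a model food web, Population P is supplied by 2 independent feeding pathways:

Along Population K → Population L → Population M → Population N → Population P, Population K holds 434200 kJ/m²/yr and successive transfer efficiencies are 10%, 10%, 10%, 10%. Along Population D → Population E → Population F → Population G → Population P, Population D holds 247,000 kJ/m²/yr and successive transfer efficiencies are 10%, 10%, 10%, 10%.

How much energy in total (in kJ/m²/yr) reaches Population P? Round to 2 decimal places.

Via Population K: 434200 × 0.1 × 0.1 × 0.1 × 0.1 = 43.42 kJ/m²/yr
Via Population D: 247000 × 0.1 × 0.1 × 0.1 × 0.1 = 24.7 kJ/m²/yr
Total at Population P: 43.42 + 24.7 = 68.12 kJ/m²/yr

68.12 kJ/m²/yr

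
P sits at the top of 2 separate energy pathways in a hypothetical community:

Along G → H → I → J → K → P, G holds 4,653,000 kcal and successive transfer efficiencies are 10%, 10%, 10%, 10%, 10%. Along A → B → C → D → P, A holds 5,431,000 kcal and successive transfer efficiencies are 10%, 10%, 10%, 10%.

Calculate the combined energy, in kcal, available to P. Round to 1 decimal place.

Via G: 4653000 × 0.1 × 0.1 × 0.1 × 0.1 × 0.1 = 46.53 kcal
Via A: 5431000 × 0.1 × 0.1 × 0.1 × 0.1 = 543.1 kcal
Total at P: 46.53 + 543.1 = 589.63 kcal

589.6 kcal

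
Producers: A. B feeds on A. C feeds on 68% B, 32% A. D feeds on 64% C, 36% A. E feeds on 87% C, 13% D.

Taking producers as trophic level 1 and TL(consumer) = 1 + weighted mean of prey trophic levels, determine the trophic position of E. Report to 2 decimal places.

3.73

B: 1 + 1 = 2
C: 1 + (0.68×2 + 0.32×1) = 2.68
D: 1 + (0.64×2.68 + 0.36×1) = 3.0752
E: 1 + (0.87×2.68 + 0.13×3.0752) = 3.731376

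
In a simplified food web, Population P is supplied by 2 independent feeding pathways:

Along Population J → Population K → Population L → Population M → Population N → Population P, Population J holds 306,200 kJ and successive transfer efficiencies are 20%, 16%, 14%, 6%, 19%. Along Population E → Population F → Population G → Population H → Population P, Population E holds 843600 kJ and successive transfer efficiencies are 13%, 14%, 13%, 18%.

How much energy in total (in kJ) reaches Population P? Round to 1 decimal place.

Via Population J: 306200 × 0.2 × 0.16 × 0.14 × 0.06 × 0.19 = 15.6382464 kJ
Via Population E: 843600 × 0.13 × 0.14 × 0.13 × 0.18 = 359.272368 kJ
Total at Population P: 15.6382464 + 359.272368 = 374.9106144 kJ

374.9 kJ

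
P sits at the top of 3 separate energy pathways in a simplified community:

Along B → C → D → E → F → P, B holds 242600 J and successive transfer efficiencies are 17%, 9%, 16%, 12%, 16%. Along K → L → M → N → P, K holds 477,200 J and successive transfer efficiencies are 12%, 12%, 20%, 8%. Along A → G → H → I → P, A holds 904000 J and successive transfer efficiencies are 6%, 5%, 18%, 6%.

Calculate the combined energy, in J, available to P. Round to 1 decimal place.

Via B: 242600 × 0.17 × 0.09 × 0.16 × 0.12 × 0.16 = 11.40258816 J
Via K: 477200 × 0.12 × 0.12 × 0.2 × 0.08 = 109.94688 J
Via A: 904000 × 0.06 × 0.05 × 0.18 × 0.06 = 29.2896 J
Total at P: 11.40258816 + 109.94688 + 29.2896 = 150.63906816 J

150.6 J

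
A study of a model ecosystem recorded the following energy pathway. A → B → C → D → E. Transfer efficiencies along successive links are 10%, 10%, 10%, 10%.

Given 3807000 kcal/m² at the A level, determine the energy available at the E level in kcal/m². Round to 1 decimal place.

380.7 kcal/m²

B: 3807000 × 0.1 = 380700 kcal/m²
C: 380700 × 0.1 = 38070 kcal/m²
D: 38070 × 0.1 = 3807 kcal/m²
E: 3807 × 0.1 = 380.7 kcal/m²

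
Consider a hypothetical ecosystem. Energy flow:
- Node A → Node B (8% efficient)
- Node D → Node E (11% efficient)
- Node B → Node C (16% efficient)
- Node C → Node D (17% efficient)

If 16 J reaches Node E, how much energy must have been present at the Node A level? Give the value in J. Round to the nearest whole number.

Cumulative transfer efficiency: 0.08 × 0.16 × 0.17 × 0.11 = 0.00023936
Node A energy = 16 / 0.00023936 = 66845 J

66845 J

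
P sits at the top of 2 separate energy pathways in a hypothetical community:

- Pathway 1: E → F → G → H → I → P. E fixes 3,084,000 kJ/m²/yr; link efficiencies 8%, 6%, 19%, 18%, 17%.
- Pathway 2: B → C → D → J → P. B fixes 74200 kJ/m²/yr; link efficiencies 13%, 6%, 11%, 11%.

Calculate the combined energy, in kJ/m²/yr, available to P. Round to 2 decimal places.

Pathway 1: 3084000 × 0.08 × 0.06 × 0.19 × 0.18 × 0.17 = 86.0658048 kJ/m²/yr
Pathway 2: 74200 × 0.13 × 0.06 × 0.11 × 0.11 = 7.002996 kJ/m²/yr
Total at P: 86.0658048 + 7.002996 = 93.0688008 kJ/m²/yr

93.07 kJ/m²/yr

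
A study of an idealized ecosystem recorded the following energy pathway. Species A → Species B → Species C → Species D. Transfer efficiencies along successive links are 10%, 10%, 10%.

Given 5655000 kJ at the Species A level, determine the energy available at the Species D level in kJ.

Species B: 5655000 × 0.1 = 565500 kJ
Species C: 565500 × 0.1 = 56550 kJ
Species D: 56550 × 0.1 = 5655 kJ

5655 kJ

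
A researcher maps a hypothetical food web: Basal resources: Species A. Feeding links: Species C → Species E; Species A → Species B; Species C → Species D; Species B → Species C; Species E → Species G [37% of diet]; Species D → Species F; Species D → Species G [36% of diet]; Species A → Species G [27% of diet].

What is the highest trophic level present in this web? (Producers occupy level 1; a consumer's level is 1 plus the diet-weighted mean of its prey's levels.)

Species B: 1 + 1 = 2
Species C: 1 + 2 = 3
Species D: 1 + 3 = 4
Species E: 1 + 3 = 4
Species F: 1 + 4 = 5
Species G: 1 + (0.37×4 + 0.36×4 + 0.27×1) = 4.19

5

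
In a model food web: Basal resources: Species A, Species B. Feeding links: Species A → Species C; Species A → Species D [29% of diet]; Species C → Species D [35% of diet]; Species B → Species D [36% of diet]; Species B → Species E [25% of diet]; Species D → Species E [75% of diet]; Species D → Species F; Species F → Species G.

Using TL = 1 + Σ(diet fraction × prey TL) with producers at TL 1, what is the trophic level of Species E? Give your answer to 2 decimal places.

Species C: 1 + 1 = 2
Species D: 1 + (0.29×1 + 0.35×2 + 0.36×1) = 2.35
Species E: 1 + (0.25×1 + 0.75×2.35) = 3.0125
Species F: 1 + 2.35 = 3.35
Species G: 1 + 3.35 = 4.35

3.01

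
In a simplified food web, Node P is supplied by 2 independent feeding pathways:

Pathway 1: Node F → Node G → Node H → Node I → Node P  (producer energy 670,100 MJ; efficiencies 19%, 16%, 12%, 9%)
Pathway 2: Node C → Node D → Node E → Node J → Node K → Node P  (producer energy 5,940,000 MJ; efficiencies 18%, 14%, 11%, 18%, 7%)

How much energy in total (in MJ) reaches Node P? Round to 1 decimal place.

Pathway 1: 670100 × 0.19 × 0.16 × 0.12 × 0.09 = 220.007232 MJ
Pathway 2: 5940000 × 0.18 × 0.14 × 0.11 × 0.18 × 0.07 = 207.467568 MJ
Total at Node P: 220.007232 + 207.467568 = 427.4748 MJ

427.5 MJ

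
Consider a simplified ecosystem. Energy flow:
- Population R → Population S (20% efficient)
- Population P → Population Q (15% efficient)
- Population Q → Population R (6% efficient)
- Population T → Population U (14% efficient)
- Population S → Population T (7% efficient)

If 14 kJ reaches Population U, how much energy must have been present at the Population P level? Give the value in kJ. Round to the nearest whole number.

793651 kJ

Cumulative transfer efficiency: 0.15 × 0.06 × 0.2 × 0.07 × 0.14 = 0.00001764
Population P energy = 14 / 0.00001764 = 793651 kJ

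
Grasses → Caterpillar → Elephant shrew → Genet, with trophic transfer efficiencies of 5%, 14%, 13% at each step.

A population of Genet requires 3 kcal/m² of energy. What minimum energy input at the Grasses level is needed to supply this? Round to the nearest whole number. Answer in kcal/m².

3297 kcal/m²

Cumulative transfer efficiency: 0.05 × 0.14 × 0.13 = 0.00091
Grasses energy = 3 / 0.00091 = 3297 kcal/m²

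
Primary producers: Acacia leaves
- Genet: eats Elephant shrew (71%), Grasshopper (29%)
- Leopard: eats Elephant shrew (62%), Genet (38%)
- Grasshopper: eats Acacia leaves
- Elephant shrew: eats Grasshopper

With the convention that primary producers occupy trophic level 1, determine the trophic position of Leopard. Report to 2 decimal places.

Grasshopper: 1 + 1 = 2
Elephant shrew: 1 + 2 = 3
Genet: 1 + (0.71×3 + 0.29×2) = 3.71
Leopard: 1 + (0.62×3 + 0.38×3.71) = 4.2698

4.27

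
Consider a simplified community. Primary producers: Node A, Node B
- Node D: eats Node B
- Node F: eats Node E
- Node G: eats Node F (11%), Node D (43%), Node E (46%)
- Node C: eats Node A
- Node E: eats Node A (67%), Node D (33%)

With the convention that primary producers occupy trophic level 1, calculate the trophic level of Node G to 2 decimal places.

3.30

Node C: 1 + 1 = 2
Node D: 1 + 1 = 2
Node E: 1 + (0.67×1 + 0.33×2) = 2.33
Node F: 1 + 2.33 = 3.33
Node G: 1 + (0.11×3.33 + 0.43×2 + 0.46×2.33) = 3.2981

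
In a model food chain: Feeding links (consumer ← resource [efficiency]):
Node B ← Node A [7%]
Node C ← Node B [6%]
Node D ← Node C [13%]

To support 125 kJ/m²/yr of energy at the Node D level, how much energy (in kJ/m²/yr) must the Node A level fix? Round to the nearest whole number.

228938 kJ/m²/yr

Cumulative transfer efficiency: 0.07 × 0.06 × 0.13 = 0.000546
Node A energy = 125 / 0.000546 = 228938 kJ/m²/yr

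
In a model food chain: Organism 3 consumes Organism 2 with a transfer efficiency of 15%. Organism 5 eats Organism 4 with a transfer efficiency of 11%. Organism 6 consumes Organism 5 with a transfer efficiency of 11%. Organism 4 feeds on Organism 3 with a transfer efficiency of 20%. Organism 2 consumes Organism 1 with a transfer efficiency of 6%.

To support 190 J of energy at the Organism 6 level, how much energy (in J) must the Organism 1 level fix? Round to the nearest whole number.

8723600 J

Cumulative transfer efficiency: 0.06 × 0.15 × 0.2 × 0.11 × 0.11 = 0.00002178
Organism 1 energy = 190 / 0.00002178 = 8723600 J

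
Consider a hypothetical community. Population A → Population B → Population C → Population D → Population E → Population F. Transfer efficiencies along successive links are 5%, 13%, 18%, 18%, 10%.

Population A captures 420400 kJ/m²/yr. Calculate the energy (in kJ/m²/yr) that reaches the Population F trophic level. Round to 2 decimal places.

Population B: 420400 × 0.05 = 21020 kJ/m²/yr
Population C: 21020 × 0.13 = 2732.6 kJ/m²/yr
Population D: 2732.6 × 0.18 = 491.868 kJ/m²/yr
Population E: 491.868 × 0.18 = 88.53624 kJ/m²/yr
Population F: 88.53624 × 0.1 = 8.853624 kJ/m²/yr

8.85 kJ/m²/yr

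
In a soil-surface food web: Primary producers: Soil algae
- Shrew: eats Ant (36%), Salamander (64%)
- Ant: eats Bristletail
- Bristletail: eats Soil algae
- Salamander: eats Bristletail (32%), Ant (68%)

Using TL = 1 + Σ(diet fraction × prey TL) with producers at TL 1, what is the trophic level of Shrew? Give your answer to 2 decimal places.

Bristletail: 1 + 1 = 2
Ant: 1 + 2 = 3
Salamander: 1 + (0.32×2 + 0.68×3) = 3.68
Shrew: 1 + (0.36×3 + 0.64×3.68) = 4.4352

4.44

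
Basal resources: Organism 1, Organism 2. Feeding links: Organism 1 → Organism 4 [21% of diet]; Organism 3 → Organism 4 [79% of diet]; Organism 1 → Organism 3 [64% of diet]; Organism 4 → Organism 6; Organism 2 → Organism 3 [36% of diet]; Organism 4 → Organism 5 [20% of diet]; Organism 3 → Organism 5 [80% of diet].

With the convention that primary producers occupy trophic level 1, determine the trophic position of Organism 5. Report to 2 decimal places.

Organism 3: 1 + (0.64×1 + 0.36×1) = 2
Organism 4: 1 + (0.79×2 + 0.21×1) = 2.79
Organism 5: 1 + (0.2×2.79 + 0.8×2) = 3.158
Organism 6: 1 + 2.79 = 3.79

3.16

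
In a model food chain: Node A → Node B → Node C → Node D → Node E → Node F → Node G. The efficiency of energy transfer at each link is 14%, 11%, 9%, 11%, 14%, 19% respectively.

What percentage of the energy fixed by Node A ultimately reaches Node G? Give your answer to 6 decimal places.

Product of link efficiencies: 0.14 × 0.11 × 0.09 × 0.11 × 0.14 × 0.19 = 0.000004055436
As a percentage: 0.000004055436 × 100 = 0.000406%

0.000406%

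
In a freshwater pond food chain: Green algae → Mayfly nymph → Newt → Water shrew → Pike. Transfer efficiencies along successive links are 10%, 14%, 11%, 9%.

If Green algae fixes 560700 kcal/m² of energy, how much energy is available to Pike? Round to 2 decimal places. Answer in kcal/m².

Mayfly nymph: 560700 × 0.1 = 56070 kcal/m²
Newt: 56070 × 0.14 = 7849.8 kcal/m²
Water shrew: 7849.8 × 0.11 = 863.478 kcal/m²
Pike: 863.478 × 0.09 = 77.71302 kcal/m²

77.71 kcal/m²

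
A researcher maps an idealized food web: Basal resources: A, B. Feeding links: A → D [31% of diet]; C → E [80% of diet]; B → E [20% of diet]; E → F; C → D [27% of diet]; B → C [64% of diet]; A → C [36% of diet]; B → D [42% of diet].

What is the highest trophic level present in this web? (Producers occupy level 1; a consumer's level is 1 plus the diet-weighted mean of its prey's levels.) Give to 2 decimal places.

3.80

C: 1 + (0.36×1 + 0.64×1) = 2
D: 1 + (0.31×1 + 0.42×1 + 0.27×2) = 2.27
E: 1 + (0.8×2 + 0.2×1) = 2.8
F: 1 + 2.8 = 3.8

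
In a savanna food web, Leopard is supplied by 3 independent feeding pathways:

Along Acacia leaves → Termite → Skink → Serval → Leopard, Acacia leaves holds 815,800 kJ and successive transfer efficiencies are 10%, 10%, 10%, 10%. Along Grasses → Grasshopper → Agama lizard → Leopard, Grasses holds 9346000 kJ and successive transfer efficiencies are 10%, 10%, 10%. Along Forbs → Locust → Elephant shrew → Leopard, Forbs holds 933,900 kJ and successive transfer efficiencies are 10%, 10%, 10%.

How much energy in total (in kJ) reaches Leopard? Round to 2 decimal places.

10361.48 kJ

Via Acacia leaves: 815800 × 0.1 × 0.1 × 0.1 × 0.1 = 81.58 kJ
Via Grasses: 9346000 × 0.1 × 0.1 × 0.1 = 9346 kJ
Via Forbs: 933900 × 0.1 × 0.1 × 0.1 = 933.9 kJ
Total at Leopard: 81.58 + 9346 + 933.9 = 10361.48 kJ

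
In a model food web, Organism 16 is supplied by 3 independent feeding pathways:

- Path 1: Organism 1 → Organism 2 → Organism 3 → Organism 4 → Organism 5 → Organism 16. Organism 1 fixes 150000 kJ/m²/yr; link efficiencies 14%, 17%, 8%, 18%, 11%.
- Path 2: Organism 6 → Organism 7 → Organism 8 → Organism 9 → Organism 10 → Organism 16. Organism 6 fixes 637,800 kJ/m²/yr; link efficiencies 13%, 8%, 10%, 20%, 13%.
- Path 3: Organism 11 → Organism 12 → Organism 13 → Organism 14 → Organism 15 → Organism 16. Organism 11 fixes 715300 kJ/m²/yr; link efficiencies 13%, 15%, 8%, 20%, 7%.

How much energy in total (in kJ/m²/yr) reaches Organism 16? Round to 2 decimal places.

Path 1: 150000 × 0.14 × 0.17 × 0.08 × 0.18 × 0.11 = 5.65488 kJ/m²/yr
Path 2: 637800 × 0.13 × 0.08 × 0.1 × 0.2 × 0.13 = 17.246112 kJ/m²/yr
Path 3: 715300 × 0.13 × 0.15 × 0.08 × 0.2 × 0.07 = 15.622152 kJ/m²/yr
Total at Organism 16: 5.65488 + 17.246112 + 15.622152 = 38.523144 kJ/m²/yr

38.52 kJ/m²/yr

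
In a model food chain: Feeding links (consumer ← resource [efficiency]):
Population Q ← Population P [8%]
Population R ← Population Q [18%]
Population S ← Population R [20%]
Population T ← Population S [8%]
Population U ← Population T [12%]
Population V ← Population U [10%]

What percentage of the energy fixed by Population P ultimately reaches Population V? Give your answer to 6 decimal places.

Product of link efficiencies: 0.08 × 0.18 × 0.2 × 0.08 × 0.12 × 0.1 = 0.0000027648
As a percentage: 0.0000027648 × 100 = 0.000276%

0.000276%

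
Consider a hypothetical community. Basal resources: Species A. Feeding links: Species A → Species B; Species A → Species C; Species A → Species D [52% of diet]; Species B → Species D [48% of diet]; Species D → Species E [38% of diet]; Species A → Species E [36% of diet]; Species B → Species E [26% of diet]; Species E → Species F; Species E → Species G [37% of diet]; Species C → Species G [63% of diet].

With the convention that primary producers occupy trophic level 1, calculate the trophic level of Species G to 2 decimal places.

Species B: 1 + 1 = 2
Species C: 1 + 1 = 2
Species D: 1 + (0.52×1 + 0.48×2) = 2.48
Species E: 1 + (0.38×2.48 + 0.36×1 + 0.26×2) = 2.8224
Species F: 1 + 2.8224 = 3.8224
Species G: 1 + (0.37×2.8224 + 0.63×2) = 3.304288

3.30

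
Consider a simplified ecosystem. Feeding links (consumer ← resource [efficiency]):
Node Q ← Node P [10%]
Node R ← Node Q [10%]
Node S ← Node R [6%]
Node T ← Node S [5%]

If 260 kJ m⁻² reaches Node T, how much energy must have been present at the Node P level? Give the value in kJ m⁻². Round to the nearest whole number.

8666667 kJ m⁻²

Cumulative transfer efficiency: 0.1 × 0.1 × 0.06 × 0.05 = 0.00003
Node P energy = 260 / 0.00003 = 8666667 kJ m⁻²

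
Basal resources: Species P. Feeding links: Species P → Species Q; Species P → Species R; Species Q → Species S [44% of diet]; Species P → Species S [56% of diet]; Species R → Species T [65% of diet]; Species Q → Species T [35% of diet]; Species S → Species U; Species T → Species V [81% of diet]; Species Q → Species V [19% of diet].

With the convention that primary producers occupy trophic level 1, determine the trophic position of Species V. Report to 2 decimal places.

3.81

Species Q: 1 + 1 = 2
Species R: 1 + 1 = 2
Species S: 1 + (0.44×2 + 0.56×1) = 2.44
Species T: 1 + (0.65×2 + 0.35×2) = 3
Species U: 1 + 2.44 = 3.44
Species V: 1 + (0.81×3 + 0.19×2) = 3.81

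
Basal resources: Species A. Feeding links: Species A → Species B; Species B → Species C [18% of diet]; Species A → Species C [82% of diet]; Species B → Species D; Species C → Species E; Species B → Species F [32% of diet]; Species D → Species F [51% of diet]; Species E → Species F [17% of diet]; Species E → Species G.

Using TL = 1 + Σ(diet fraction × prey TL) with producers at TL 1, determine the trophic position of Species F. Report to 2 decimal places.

3.71

Species B: 1 + 1 = 2
Species C: 1 + (0.18×2 + 0.82×1) = 2.18
Species D: 1 + 2 = 3
Species E: 1 + 2.18 = 3.18
Species F: 1 + (0.32×2 + 0.51×3 + 0.17×3.18) = 3.7106
Species G: 1 + 3.18 = 4.18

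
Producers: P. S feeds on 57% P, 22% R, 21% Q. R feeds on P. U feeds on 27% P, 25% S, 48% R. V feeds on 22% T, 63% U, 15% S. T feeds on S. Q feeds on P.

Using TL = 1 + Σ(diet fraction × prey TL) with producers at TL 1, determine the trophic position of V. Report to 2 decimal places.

3.91

Q: 1 + 1 = 2
R: 1 + 1 = 2
S: 1 + (0.57×1 + 0.22×2 + 0.21×2) = 2.43
T: 1 + 2.43 = 3.43
U: 1 + (0.27×1 + 0.25×2.43 + 0.48×2) = 2.8375
V: 1 + (0.22×3.43 + 0.63×2.8375 + 0.15×2.43) = 3.906725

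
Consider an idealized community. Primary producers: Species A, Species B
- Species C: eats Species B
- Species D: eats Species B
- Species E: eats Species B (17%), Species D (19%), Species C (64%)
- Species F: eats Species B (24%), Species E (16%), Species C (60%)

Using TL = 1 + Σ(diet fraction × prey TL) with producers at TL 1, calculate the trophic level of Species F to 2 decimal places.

Species C: 1 + 1 = 2
Species D: 1 + 1 = 2
Species E: 1 + (0.17×1 + 0.19×2 + 0.64×2) = 2.83
Species F: 1 + (0.24×1 + 0.16×2.83 + 0.6×2) = 2.8928

2.89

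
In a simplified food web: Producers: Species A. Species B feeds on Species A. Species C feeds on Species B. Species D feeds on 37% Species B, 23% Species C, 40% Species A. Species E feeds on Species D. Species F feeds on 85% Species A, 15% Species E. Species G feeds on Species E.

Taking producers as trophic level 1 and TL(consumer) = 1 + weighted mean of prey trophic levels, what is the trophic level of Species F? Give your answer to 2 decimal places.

2.42

Species B: 1 + 1 = 2
Species C: 1 + 2 = 3
Species D: 1 + (0.37×2 + 0.23×3 + 0.4×1) = 2.83
Species E: 1 + 2.83 = 3.83
Species F: 1 + (0.85×1 + 0.15×3.83) = 2.4245
Species G: 1 + 3.83 = 4.83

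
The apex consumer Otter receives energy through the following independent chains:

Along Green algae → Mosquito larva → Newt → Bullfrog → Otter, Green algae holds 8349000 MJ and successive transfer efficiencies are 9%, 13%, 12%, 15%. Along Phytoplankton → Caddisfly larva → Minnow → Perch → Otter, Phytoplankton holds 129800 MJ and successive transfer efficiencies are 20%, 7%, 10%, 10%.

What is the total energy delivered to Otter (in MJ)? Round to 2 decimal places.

1776.47 MJ

Via Green algae: 8349000 × 0.09 × 0.13 × 0.12 × 0.15 = 1758.2994 MJ
Via Phytoplankton: 129800 × 0.2 × 0.07 × 0.1 × 0.1 = 18.172 MJ
Total at Otter: 1758.2994 + 18.172 = 1776.4714 MJ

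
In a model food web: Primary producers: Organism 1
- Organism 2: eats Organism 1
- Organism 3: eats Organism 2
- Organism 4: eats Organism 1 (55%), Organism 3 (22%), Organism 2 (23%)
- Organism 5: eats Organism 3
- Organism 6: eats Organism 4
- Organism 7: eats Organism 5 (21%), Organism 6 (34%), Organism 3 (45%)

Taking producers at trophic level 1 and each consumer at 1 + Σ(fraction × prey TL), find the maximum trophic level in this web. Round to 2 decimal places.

4.44

Organism 2: 1 + 1 = 2
Organism 3: 1 + 2 = 3
Organism 4: 1 + (0.55×1 + 0.22×3 + 0.23×2) = 2.67
Organism 5: 1 + 3 = 4
Organism 6: 1 + 2.67 = 3.67
Organism 7: 1 + (0.21×4 + 0.34×3.67 + 0.45×3) = 4.4378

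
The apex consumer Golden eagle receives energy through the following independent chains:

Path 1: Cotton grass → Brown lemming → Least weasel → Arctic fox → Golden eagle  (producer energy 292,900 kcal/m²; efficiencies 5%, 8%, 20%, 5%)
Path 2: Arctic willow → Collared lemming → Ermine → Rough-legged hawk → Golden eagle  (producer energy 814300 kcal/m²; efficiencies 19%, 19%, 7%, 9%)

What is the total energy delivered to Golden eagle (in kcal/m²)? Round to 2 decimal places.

196.91 kcal/m²

Path 1: 292900 × 0.05 × 0.08 × 0.2 × 0.05 = 11.716 kcal/m²
Path 2: 814300 × 0.19 × 0.19 × 0.07 × 0.09 = 185.196249 kcal/m²
Total at Golden eagle: 11.716 + 185.196249 = 196.912249 kcal/m²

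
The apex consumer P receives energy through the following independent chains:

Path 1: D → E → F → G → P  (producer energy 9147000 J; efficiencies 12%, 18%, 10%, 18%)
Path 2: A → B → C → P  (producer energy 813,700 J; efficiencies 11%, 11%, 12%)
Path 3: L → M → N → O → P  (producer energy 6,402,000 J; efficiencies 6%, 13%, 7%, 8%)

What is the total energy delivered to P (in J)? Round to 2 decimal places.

Path 1: 9147000 × 0.12 × 0.18 × 0.1 × 0.18 = 3556.3536 J
Path 2: 813700 × 0.11 × 0.11 × 0.12 = 1181.4924 J
Path 3: 6402000 × 0.06 × 0.13 × 0.07 × 0.08 = 279.63936 J
Total at P: 3556.3536 + 1181.4924 + 279.63936 = 5017.48536 J

5017.49 J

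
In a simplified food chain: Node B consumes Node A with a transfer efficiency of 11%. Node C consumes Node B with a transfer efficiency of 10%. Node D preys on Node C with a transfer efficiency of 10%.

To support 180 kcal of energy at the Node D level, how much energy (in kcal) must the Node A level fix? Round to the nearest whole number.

Cumulative transfer efficiency: 0.11 × 0.1 × 0.1 = 0.0011
Node A energy = 180 / 0.0011 = 163636 kcal

163636 kcal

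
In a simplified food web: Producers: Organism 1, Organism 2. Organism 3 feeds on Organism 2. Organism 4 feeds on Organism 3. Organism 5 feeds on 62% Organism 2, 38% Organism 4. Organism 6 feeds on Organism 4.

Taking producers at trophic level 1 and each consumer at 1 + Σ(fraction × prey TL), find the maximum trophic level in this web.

4

Organism 3: 1 + 1 = 2
Organism 4: 1 + 2 = 3
Organism 5: 1 + (0.62×1 + 0.38×3) = 2.76
Organism 6: 1 + 3 = 4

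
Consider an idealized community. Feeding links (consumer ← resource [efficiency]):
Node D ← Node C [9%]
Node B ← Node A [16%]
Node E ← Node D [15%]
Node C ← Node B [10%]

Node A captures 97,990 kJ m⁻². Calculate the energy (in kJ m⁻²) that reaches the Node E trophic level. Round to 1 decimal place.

21.2 kJ m⁻²

Node B: 97990 × 0.16 = 15678.4 kJ m⁻²
Node C: 15678.4 × 0.1 = 1567.84 kJ m⁻²
Node D: 1567.84 × 0.09 = 141.1056 kJ m⁻²
Node E: 141.1056 × 0.15 = 21.16584 kJ m⁻²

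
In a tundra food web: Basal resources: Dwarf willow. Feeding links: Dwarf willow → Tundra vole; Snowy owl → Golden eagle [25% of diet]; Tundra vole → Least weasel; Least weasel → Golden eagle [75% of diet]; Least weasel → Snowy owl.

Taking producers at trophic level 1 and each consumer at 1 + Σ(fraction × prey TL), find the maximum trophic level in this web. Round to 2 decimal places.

Tundra vole: 1 + 1 = 2
Least weasel: 1 + 2 = 3
Snowy owl: 1 + 3 = 4
Golden eagle: 1 + (0.75×3 + 0.25×4) = 4.25

4.25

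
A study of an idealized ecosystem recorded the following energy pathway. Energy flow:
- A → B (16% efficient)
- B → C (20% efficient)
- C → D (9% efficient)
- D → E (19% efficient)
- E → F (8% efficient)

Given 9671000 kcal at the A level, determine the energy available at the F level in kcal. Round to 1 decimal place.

423.4 kcal

B: 9671000 × 0.16 = 1547360 kcal
C: 1547360 × 0.2 = 309472 kcal
D: 309472 × 0.09 = 27852.48 kcal
E: 27852.48 × 0.19 = 5291.9712 kcal
F: 5291.9712 × 0.08 = 423.357696 kcal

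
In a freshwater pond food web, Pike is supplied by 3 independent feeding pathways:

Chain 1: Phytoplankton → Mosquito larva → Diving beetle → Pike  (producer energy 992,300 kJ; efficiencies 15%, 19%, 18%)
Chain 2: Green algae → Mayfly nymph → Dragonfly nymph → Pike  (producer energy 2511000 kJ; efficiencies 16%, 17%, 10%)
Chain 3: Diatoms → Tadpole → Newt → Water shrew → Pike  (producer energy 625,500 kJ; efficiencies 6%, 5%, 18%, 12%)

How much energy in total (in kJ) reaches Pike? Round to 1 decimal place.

11961.0 kJ

Chain 1: 992300 × 0.15 × 0.19 × 0.18 = 5090.499 kJ
Chain 2: 2511000 × 0.16 × 0.17 × 0.1 = 6829.92 kJ
Chain 3: 625500 × 0.06 × 0.05 × 0.18 × 0.12 = 40.5324 kJ
Total at Pike: 5090.499 + 6829.92 + 40.5324 = 11960.9514 kJ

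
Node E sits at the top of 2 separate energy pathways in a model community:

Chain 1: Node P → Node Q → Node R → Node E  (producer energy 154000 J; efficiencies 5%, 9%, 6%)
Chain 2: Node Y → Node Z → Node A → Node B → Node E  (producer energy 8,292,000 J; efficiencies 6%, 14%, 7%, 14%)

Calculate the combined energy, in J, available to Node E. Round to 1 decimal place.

724.2 J

Chain 1: 154000 × 0.05 × 0.09 × 0.06 = 41.58 J
Chain 2: 8292000 × 0.06 × 0.14 × 0.07 × 0.14 = 682.59744 J
Total at Node E: 41.58 + 682.59744 = 724.17744 J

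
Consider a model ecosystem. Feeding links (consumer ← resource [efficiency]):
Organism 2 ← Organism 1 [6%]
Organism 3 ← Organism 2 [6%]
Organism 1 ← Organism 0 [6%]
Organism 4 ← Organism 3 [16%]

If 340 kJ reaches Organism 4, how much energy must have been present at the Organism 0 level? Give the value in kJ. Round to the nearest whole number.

Cumulative transfer efficiency: 0.06 × 0.06 × 0.06 × 0.16 = 0.00003456
Organism 0 energy = 340 / 0.00003456 = 9837963 kJ

9837963 kJ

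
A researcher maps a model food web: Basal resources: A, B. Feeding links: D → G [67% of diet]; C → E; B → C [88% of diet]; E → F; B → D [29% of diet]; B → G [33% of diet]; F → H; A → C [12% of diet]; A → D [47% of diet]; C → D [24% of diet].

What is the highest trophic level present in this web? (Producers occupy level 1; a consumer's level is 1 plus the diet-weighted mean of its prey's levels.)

C: 1 + (0.88×1 + 0.12×1) = 2
D: 1 + (0.47×1 + 0.24×2 + 0.29×1) = 2.24
E: 1 + 2 = 3
F: 1 + 3 = 4
G: 1 + (0.67×2.24 + 0.33×1) = 2.8308
H: 1 + 4 = 5

5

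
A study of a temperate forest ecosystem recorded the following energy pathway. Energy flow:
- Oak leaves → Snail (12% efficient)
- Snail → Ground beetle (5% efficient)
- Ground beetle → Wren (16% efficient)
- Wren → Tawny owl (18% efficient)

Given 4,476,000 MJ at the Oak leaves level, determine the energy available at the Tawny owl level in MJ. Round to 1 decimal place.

773.5 MJ

Snail: 4476000 × 0.12 = 537120 MJ
Ground beetle: 537120 × 0.05 = 26856 MJ
Wren: 26856 × 0.16 = 4296.96 MJ
Tawny owl: 4296.96 × 0.18 = 773.4528 MJ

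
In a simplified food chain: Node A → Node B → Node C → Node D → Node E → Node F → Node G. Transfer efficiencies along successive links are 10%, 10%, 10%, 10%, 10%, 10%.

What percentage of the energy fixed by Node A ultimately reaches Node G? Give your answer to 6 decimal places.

0.000100%

Product of link efficiencies: 0.1 × 0.1 × 0.1 × 0.1 × 0.1 × 0.1 = 0.000001
As a percentage: 0.000001 × 100 = 0.000100%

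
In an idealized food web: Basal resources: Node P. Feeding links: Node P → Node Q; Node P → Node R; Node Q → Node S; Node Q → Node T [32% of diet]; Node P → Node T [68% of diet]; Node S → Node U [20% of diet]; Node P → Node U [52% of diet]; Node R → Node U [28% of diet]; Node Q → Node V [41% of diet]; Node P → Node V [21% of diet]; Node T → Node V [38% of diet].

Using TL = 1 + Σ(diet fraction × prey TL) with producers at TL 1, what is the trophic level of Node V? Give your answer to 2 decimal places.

2.91

Node Q: 1 + 1 = 2
Node R: 1 + 1 = 2
Node S: 1 + 2 = 3
Node T: 1 + (0.32×2 + 0.68×1) = 2.32
Node U: 1 + (0.2×3 + 0.52×1 + 0.28×2) = 2.68
Node V: 1 + (0.41×2 + 0.21×1 + 0.38×2.32) = 2.9116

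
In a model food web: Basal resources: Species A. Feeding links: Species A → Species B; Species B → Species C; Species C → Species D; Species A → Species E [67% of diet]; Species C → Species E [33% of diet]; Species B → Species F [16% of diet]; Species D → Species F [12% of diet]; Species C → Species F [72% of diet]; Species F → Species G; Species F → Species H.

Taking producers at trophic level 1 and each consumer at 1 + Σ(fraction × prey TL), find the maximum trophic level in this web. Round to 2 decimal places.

4.96

Species B: 1 + 1 = 2
Species C: 1 + 2 = 3
Species D: 1 + 3 = 4
Species E: 1 + (0.67×1 + 0.33×3) = 2.66
Species F: 1 + (0.16×2 + 0.12×4 + 0.72×3) = 3.96
Species G: 1 + 3.96 = 4.96
Species H: 1 + 3.96 = 4.96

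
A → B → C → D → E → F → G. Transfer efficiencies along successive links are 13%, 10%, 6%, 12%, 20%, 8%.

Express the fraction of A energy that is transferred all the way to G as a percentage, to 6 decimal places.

0.000150%

Product of link efficiencies: 0.13 × 0.1 × 0.06 × 0.12 × 0.2 × 0.08 = 0.0000014976
As a percentage: 0.0000014976 × 100 = 0.000150%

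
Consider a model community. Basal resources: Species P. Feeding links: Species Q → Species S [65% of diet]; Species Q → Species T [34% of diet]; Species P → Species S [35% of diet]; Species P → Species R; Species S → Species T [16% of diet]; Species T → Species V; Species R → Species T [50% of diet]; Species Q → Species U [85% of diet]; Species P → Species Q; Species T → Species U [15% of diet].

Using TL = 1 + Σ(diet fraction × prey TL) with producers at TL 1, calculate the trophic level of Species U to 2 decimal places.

Species Q: 1 + 1 = 2
Species R: 1 + 1 = 2
Species S: 1 + (0.35×1 + 0.65×2) = 2.65
Species T: 1 + (0.5×2 + 0.34×2 + 0.16×2.65) = 3.104
Species U: 1 + (0.85×2 + 0.15×3.104) = 3.1656
Species V: 1 + 3.104 = 4.104

3.17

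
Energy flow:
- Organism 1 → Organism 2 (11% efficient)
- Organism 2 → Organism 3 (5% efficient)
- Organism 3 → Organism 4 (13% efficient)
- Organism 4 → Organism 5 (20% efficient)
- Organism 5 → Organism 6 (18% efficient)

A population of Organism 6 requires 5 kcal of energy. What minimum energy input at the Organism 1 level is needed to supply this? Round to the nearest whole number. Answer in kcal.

Cumulative transfer efficiency: 0.11 × 0.05 × 0.13 × 0.2 × 0.18 = 0.00002574
Organism 1 energy = 5 / 0.00002574 = 194250 kcal

194250 kcal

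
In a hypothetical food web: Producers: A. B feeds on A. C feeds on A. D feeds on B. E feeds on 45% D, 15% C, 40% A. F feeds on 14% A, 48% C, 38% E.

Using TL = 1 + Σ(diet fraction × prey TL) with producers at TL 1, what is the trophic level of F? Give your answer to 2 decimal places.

3.26

B: 1 + 1 = 2
C: 1 + 1 = 2
D: 1 + 2 = 3
E: 1 + (0.45×3 + 0.15×2 + 0.4×1) = 3.05
F: 1 + (0.14×1 + 0.48×2 + 0.38×3.05) = 3.259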